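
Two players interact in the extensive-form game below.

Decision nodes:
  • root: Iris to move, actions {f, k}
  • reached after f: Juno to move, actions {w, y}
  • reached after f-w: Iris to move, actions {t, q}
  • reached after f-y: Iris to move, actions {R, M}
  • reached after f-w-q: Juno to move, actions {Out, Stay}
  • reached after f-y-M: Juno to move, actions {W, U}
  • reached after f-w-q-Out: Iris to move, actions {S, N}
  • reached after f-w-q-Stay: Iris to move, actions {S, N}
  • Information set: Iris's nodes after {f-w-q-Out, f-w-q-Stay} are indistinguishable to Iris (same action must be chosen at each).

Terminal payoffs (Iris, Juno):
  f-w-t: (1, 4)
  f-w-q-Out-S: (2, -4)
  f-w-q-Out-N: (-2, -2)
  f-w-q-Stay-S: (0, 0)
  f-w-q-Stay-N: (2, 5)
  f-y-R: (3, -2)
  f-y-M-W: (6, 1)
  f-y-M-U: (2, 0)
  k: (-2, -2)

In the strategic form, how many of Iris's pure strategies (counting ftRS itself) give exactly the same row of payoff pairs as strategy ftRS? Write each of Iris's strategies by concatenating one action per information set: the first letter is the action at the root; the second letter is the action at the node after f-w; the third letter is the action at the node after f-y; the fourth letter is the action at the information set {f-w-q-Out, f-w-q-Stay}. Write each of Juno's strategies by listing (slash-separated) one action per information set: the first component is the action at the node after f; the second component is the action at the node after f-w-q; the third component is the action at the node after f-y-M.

2

Row for ftRS (columns w/Out/W, w/Out/U, w/Stay/W, w/Stay/U, y/Out/W, y/Out/U, y/Stay/W, y/Stay/U): (1,4) (1,4) (1,4) (1,4) (3,-2) (3,-2) (3,-2) (3,-2).
Under ftRS, Iris's choice at the information set {f-w-q-Out, f-w-q-Stay} can never be reached regardless of what Juno does, so varying those choices leaves every outcome unchanged.
Holding the reachable choices fixed and varying the unreachable one freely already gives 2 equivalent strategies.
No other strategy reproduces this row, so those 2 are the full class: ftRS, ftRN.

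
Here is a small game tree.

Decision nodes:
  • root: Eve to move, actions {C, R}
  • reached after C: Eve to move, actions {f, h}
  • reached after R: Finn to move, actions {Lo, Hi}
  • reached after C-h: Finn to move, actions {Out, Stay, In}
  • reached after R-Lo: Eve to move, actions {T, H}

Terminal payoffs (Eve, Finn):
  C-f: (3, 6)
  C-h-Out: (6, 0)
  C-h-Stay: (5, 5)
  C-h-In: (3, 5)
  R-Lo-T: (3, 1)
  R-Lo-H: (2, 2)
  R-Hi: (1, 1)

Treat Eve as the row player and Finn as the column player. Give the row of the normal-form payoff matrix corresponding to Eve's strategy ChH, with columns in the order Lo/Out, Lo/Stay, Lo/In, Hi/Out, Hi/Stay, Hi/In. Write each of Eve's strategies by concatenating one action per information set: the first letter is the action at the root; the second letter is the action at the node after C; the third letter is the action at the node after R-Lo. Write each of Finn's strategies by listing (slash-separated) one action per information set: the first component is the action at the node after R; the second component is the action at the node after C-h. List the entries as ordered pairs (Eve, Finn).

(6,0) (5,5) (3,5) (6,0) (5,5) (3,5)

vs Lo/Out: Eve plays C → Eve plays h at [C] → Finn plays Out at [C-h] → (6, 0)
vs Lo/Stay: Eve plays C → Eve plays h at [C] → Finn plays Stay at [C-h] → (5, 5)
vs Lo/In: Eve plays C → Eve plays h at [C] → Finn plays In at [C-h] → (3, 5)
vs Hi/Out: Eve plays C → Eve plays h at [C] → Finn plays Out at [C-h] → (6, 0)
vs Hi/Stay: Eve plays C → Eve plays h at [C] → Finn plays Stay at [C-h] → (5, 5)
vs Hi/In: Eve plays C → Eve plays h at [C] → Finn plays In at [C-h] → (3, 5)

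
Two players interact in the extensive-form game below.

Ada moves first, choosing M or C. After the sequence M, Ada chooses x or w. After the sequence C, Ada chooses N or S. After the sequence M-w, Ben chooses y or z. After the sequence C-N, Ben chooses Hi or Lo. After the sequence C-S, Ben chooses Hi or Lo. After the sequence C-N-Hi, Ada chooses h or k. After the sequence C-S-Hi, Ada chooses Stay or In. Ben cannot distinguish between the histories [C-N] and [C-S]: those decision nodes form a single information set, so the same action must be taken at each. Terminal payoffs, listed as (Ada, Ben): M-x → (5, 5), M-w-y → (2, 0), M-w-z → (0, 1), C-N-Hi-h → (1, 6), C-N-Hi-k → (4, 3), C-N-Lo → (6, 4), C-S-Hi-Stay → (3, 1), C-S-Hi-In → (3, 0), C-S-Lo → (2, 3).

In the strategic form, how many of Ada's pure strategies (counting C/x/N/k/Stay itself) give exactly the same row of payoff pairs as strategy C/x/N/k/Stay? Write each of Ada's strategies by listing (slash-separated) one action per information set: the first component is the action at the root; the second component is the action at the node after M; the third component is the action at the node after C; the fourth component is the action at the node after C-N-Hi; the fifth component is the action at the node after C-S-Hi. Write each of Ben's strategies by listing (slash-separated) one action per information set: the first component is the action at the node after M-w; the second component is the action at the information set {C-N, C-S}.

4

Row for C/x/N/k/Stay (columns y/Hi, y/Lo, z/Hi, z/Lo): (4,3) (6,4) (4,3) (6,4).
Under C/x/N/k/Stay, Ada's choice at the node after M and at the node after C-S-Hi can never be reached regardless of what Ben does, so varying those choices leaves every outcome unchanged.
Holding the reachable choices fixed and varying the unreachable ones freely already gives 2 × 2 = 4 equivalent strategies.
No other strategy reproduces this row, so those 4 are the full class: C/x/N/k/Stay, C/x/N/k/In, C/w/N/k/Stay, C/w/N/k/In.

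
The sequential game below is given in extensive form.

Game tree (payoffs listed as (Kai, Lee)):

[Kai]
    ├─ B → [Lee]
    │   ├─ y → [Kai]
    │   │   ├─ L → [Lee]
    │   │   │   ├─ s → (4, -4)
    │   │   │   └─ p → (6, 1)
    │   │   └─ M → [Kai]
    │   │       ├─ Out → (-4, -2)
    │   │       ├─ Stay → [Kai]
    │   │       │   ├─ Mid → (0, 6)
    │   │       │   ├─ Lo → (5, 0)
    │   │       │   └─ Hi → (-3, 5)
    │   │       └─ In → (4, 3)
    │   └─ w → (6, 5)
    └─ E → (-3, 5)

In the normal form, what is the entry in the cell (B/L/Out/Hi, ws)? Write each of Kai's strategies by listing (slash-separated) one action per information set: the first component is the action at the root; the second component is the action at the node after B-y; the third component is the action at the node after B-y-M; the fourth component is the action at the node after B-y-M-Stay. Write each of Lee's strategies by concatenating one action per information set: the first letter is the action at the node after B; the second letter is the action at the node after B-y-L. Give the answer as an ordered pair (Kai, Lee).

Trace the play path from the root:
  Kai plays B
  Lee plays w at [B]
→ terminal payoff (6, 5).
(Kai's choice at the node after B-y is never reached on this path, so it doesn't affect the outcome.)

(6, 5)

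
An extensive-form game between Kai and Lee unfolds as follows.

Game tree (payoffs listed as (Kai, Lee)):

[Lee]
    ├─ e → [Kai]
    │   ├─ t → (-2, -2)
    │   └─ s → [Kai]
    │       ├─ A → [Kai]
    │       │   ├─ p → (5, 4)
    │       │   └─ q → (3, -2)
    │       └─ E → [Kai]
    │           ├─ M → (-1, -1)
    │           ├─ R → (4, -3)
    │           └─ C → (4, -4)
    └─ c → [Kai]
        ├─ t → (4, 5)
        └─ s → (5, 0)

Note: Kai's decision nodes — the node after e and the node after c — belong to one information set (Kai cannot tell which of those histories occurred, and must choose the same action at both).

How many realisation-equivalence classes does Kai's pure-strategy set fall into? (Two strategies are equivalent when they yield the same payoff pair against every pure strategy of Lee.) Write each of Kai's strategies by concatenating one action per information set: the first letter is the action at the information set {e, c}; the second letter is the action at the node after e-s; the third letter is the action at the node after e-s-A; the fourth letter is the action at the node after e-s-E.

6

Kai has 24 pure strategies: tApM, tApR, tApC, tAqM, tAqR, tAqC, tEpM, tEpR, tEpC, tEqM, tEqR, tEqC, sApM, sApR, sApC, sAqM, sAqR, sAqC, sEpM, sEpR, sEpC, sEqM, sEqR, sEqC. Columns: e, c.
{tApM, tApR, tApC, tAqM, tAqR, tAqC, tEpM, tEpR, tEpC, tEqM, tEqR, tEqC} → row (-2,-2) (4,5)
{sApM, sApR, sApC} → row (5,4) (5,0)
{sAqM, sAqR, sAqC} → row (3,-2) (5,0)
{sEpM, sEqM} → row (-1,-1) (5,0)
{sEpR, sEqR} → row (4,-3) (5,0)
{sEpC, sEqC} → row (4,-4) (5,0)
That's 6 distinct rows out of 24 strategies.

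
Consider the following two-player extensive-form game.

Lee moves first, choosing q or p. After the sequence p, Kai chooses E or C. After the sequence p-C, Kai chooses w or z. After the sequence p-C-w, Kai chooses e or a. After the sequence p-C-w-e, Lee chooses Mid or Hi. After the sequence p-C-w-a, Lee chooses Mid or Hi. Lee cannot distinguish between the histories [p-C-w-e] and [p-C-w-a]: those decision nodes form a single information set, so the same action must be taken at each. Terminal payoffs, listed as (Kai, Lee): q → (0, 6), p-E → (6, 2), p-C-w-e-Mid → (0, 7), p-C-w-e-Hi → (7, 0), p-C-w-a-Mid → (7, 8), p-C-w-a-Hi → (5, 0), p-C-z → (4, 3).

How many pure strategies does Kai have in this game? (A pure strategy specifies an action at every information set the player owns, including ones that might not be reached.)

8

Kai owns the node after p with actions {E, C} — two choices.
Kai owns the node after p-C with actions {w, z} — two choices.
Kai owns the node after p-C-w with actions {e, a} — two choices.
A pure strategy fixes one action at each information set independently, so the count is the product 2 × 2 × 2 = 8.
(For reference, Lee has 4 pure strategies, giving a 8×4 normal-form matrix.)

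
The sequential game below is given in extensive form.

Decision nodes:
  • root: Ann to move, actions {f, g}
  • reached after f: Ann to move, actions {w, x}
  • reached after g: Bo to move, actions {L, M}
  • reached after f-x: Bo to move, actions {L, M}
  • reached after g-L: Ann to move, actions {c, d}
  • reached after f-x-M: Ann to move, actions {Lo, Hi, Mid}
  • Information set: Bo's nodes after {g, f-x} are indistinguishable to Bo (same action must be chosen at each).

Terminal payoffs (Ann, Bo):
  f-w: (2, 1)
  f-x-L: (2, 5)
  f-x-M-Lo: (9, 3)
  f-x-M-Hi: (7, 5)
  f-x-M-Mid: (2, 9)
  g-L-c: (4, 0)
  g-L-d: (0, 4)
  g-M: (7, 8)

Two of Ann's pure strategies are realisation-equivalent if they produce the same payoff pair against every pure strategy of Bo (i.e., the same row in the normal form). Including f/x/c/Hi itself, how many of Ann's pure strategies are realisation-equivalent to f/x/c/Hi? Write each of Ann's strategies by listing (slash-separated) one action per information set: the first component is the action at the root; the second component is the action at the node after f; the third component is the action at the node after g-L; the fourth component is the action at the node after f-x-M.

2

Row for f/x/c/Hi (columns L, M): (2,5) (7,5).
Under f/x/c/Hi, Ann's choice at the node after g-L can never be reached regardless of what Bo does, so varying those choices leaves every outcome unchanged.
Holding the reachable choices fixed and varying the unreachable one freely already gives 2 equivalent strategies.
No other strategy reproduces this row, so those 2 are the full class: f/x/c/Hi, f/x/d/Hi.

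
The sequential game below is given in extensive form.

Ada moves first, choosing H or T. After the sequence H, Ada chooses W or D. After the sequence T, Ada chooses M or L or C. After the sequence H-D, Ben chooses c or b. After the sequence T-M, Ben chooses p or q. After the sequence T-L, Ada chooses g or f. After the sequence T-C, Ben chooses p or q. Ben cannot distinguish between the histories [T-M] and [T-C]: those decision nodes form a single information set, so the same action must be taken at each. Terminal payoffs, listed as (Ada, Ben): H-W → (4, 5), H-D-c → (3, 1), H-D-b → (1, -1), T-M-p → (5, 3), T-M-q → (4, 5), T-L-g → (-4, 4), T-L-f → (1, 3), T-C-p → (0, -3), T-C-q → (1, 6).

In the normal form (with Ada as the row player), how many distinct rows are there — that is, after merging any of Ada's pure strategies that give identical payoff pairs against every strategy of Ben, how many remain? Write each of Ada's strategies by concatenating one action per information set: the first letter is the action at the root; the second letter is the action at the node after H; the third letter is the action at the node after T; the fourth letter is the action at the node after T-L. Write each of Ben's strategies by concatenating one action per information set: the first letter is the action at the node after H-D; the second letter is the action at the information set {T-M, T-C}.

Ada has 24 pure strategies: HWMg, HWMf, HWLg, HWLf, HWCg, HWCf, HDMg, HDMf, HDLg, HDLf, HDCg, HDCf, TWMg, TWMf, TWLg, TWLf, TWCg, TWCf, TDMg, TDMf, TDLg, TDLf, TDCg, TDCf. Columns: cp, cq, bp, bq.
{HWMg, HWMf, HWLg, HWLf, HWCg, HWCf} → row (4,5) (4,5) (4,5) (4,5)
{HDMg, HDMf, HDLg, HDLf, HDCg, HDCf} → row (3,1) (3,1) (1,-1) (1,-1)
{TWMg, TWMf, TDMg, TDMf} → row (5,3) (4,5) (5,3) (4,5)
{TWLg, TDLg} → row (-4,4) (-4,4) (-4,4) (-4,4)
{TWLf, TDLf} → row (1,3) (1,3) (1,3) (1,3)
{TWCg, TWCf, TDCg, TDCf} → row (0,-3) (1,6) (0,-3) (1,6)
That's 6 distinct rows out of 24 strategies.

6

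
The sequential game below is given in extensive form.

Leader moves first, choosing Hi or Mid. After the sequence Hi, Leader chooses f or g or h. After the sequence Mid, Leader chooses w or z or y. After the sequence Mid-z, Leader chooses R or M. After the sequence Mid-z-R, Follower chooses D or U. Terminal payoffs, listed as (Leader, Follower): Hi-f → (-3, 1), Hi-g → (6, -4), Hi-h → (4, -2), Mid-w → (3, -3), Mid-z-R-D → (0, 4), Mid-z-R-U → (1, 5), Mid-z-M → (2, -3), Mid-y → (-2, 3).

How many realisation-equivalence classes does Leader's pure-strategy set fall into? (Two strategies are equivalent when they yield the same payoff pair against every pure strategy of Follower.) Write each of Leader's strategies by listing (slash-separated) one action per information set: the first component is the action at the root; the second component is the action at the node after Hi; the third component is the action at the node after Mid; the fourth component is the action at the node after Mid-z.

7

Leader has 36 pure strategies: Hi/f/w/R, Hi/f/w/M, Hi/f/z/R, Hi/f/z/M, Hi/f/y/R, Hi/f/y/M, Hi/g/w/R, Hi/g/w/M, Hi/g/z/R, Hi/g/z/M, Hi/g/y/R, Hi/g/y/M, Hi/h/w/R, Hi/h/w/M, Hi/h/z/R, Hi/h/z/M, Hi/h/y/R, Hi/h/y/M, Mid/f/w/R, Mid/f/w/M, Mid/f/z/R, Mid/f/z/M, Mid/f/y/R, Mid/f/y/M, Mid/g/w/R, Mid/g/w/M, Mid/g/z/R, Mid/g/z/M, Mid/g/y/R, Mid/g/y/M, Mid/h/w/R, Mid/h/w/M, Mid/h/z/R, Mid/h/z/M, Mid/h/y/R, Mid/h/y/M. Columns: D, U.
{Hi/f/w/R, Hi/f/w/M, Hi/f/z/R, Hi/f/z/M, Hi/f/y/R, Hi/f/y/M} → row (-3,1) (-3,1)
{Hi/g/w/R, Hi/g/w/M, Hi/g/z/R, Hi/g/z/M, Hi/g/y/R, Hi/g/y/M} → row (6,-4) (6,-4)
{Hi/h/w/R, Hi/h/w/M, Hi/h/z/R, Hi/h/z/M, Hi/h/y/R, Hi/h/y/M} → row (4,-2) (4,-2)
{Mid/f/w/R, Mid/f/w/M, Mid/g/w/R, Mid/g/w/M, Mid/h/w/R, Mid/h/w/M} → row (3,-3) (3,-3)
{Mid/f/z/R, Mid/g/z/R, Mid/h/z/R} → row (0,4) (1,5)
{Mid/f/z/M, Mid/g/z/M, Mid/h/z/M} → row (2,-3) (2,-3)
{Mid/f/y/R, Mid/f/y/M, Mid/g/y/R, Mid/g/y/M, Mid/h/y/R, Mid/h/y/M} → row (-2,3) (-2,3)
That's 7 distinct rows out of 36 strategies.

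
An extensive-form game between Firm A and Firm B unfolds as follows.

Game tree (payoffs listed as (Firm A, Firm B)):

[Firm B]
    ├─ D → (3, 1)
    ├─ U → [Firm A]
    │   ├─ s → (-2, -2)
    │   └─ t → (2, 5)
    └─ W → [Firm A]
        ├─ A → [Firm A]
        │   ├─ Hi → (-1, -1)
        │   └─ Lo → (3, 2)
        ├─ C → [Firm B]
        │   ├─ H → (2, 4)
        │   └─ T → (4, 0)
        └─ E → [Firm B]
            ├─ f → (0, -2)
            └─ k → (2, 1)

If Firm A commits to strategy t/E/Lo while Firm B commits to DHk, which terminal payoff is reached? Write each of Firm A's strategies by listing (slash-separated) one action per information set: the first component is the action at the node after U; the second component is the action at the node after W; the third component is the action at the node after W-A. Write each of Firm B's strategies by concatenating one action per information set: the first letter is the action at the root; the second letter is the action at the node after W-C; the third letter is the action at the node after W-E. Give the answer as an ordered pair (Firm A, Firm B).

Trace the play path from the root:
  Firm B plays D
→ terminal payoff (3, 1).
(Firm A's choice at the node after U is never reached on this path, so it doesn't affect the outcome.)

(3, 1)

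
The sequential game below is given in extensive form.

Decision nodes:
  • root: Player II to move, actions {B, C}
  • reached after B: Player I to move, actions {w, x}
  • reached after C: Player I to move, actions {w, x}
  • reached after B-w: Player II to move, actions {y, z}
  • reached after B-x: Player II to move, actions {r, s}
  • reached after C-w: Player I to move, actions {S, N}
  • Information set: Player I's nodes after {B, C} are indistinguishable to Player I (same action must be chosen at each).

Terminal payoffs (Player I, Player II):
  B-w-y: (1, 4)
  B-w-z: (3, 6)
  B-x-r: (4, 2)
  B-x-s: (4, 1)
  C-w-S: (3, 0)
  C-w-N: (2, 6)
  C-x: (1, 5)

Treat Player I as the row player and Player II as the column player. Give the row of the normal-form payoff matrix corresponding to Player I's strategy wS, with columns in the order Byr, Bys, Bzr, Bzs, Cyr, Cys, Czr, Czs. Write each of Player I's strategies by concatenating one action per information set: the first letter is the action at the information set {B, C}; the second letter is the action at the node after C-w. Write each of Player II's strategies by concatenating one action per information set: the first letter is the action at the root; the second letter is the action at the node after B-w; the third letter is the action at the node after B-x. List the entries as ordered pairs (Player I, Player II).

(1,4) (1,4) (3,6) (3,6) (3,0) (3,0) (3,0) (3,0)

vs Byr: Player II plays B → Player I plays w at [B] → Player II plays y at [B-w] → (1, 4)
vs Bys: Player II plays B → Player I plays w at [B] → Player II plays y at [B-w] → (1, 4)
vs Bzr: Player II plays B → Player I plays w at [B] → Player II plays z at [B-w] → (3, 6)
vs Bzs: Player II plays B → Player I plays w at [B] → Player II plays z at [B-w] → (3, 6)
vs Cyr: Player II plays C → Player I plays w at [C] → Player I plays S at [C-w] → (3, 0)
vs Cys: Player II plays C → Player I plays w at [C] → Player I plays S at [C-w] → (3, 0)
vs Czr: Player II plays C → Player I plays w at [C] → Player I plays S at [C-w] → (3, 0)
vs Czs: Player II plays C → Player I plays w at [C] → Player I plays S at [C-w] → (3, 0)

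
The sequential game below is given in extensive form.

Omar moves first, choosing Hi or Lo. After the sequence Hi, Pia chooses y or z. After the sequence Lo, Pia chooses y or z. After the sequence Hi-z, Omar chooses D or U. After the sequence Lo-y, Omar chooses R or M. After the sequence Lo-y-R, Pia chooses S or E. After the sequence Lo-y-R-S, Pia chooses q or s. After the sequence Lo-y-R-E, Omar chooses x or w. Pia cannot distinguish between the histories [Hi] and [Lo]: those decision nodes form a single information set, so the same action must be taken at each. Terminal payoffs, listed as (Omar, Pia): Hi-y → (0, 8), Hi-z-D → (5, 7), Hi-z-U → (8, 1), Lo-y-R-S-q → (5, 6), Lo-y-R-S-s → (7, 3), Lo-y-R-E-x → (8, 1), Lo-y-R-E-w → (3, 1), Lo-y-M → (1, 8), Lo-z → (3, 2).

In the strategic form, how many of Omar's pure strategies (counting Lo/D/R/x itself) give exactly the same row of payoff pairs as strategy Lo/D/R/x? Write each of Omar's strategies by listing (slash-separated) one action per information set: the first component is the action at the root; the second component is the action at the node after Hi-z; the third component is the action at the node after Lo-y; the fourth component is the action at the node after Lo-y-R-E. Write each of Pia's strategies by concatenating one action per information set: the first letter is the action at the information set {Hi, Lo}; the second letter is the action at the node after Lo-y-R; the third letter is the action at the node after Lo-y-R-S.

Row for Lo/D/R/x (columns ySq, ySs, yEq, yEs, zSq, zSs, zEq, zEs): (5,6) (7,3) (8,1) (8,1) (3,2) (3,2) (3,2) (3,2).
Under Lo/D/R/x, Omar's choice at the node after Hi-z can never be reached regardless of what Pia does, so varying those choices leaves every outcome unchanged.
Holding the reachable choices fixed and varying the unreachable one freely already gives 2 equivalent strategies.
No other strategy reproduces this row, so those 2 are the full class: Lo/D/R/x, Lo/U/R/x.

2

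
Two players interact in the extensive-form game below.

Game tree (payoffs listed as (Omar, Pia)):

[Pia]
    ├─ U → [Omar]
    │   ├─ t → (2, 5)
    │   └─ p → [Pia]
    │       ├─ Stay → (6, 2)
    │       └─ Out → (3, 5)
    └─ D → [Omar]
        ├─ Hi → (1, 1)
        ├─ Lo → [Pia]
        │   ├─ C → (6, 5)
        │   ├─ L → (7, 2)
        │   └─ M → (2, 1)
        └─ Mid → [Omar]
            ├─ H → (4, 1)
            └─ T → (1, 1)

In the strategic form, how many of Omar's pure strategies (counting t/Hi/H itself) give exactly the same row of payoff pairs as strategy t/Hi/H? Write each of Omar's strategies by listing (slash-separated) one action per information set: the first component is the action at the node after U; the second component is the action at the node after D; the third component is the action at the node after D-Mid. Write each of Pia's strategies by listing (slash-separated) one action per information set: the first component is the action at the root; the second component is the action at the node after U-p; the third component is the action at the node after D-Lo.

3

Row for t/Hi/H (columns U/Stay/C, U/Stay/L, U/Stay/M, U/Out/C, U/Out/L, U/Out/M, D/Stay/C, D/Stay/L, D/Stay/M, D/Out/C, D/Out/L, D/Out/M): (2,5) (2,5) (2,5) (2,5) (2,5) (2,5) (1,1) (1,1) (1,1) (1,1) (1,1) (1,1).
Under t/Hi/H, Omar's choice at the node after D-Mid can never be reached regardless of what Pia does, so varying those choices leaves every outcome unchanged.
Holding the reachable choices fixed and varying the unreachable one freely already gives 2 equivalent strategies.
Checking the remaining rows, t/Mid/T also happen to give the same payoffs in every column, bringing the total to 3: t/Hi/H, t/Hi/T, t/Mid/T.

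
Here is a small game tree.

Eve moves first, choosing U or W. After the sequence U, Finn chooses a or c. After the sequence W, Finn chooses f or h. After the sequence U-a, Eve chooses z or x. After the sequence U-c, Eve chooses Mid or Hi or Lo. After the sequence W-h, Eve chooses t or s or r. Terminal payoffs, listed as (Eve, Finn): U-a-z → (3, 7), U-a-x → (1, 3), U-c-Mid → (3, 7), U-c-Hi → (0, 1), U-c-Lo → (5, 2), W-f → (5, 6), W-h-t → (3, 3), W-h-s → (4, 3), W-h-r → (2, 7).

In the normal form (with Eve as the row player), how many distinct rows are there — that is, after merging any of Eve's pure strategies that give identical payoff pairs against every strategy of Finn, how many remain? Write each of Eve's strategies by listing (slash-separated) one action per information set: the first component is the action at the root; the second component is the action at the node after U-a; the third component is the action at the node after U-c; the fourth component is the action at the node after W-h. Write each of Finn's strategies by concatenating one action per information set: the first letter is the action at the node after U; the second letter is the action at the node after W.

Eve has 36 pure strategies: U/z/Mid/t, U/z/Mid/s, U/z/Mid/r, U/z/Hi/t, U/z/Hi/s, U/z/Hi/r, U/z/Lo/t, U/z/Lo/s, U/z/Lo/r, U/x/Mid/t, U/x/Mid/s, U/x/Mid/r, U/x/Hi/t, U/x/Hi/s, U/x/Hi/r, U/x/Lo/t, U/x/Lo/s, U/x/Lo/r, W/z/Mid/t, W/z/Mid/s, W/z/Mid/r, W/z/Hi/t, W/z/Hi/s, W/z/Hi/r, W/z/Lo/t, W/z/Lo/s, W/z/Lo/r, W/x/Mid/t, W/x/Mid/s, W/x/Mid/r, W/x/Hi/t, W/x/Hi/s, W/x/Hi/r, W/x/Lo/t, W/x/Lo/s, W/x/Lo/r. Columns: af, ah, cf, ch.
{U/z/Mid/t, U/z/Mid/s, U/z/Mid/r} → row (3,7) (3,7) (3,7) (3,7)
{U/z/Hi/t, U/z/Hi/s, U/z/Hi/r} → row (3,7) (3,7) (0,1) (0,1)
{U/z/Lo/t, U/z/Lo/s, U/z/Lo/r} → row (3,7) (3,7) (5,2) (5,2)
{U/x/Mid/t, U/x/Mid/s, U/x/Mid/r} → row (1,3) (1,3) (3,7) (3,7)
{U/x/Hi/t, U/x/Hi/s, U/x/Hi/r} → row (1,3) (1,3) (0,1) (0,1)
{U/x/Lo/t, U/x/Lo/s, U/x/Lo/r} → row (1,3) (1,3) (5,2) (5,2)
{W/z/Mid/t, W/z/Hi/t, W/z/Lo/t, W/x/Mid/t, W/x/Hi/t, W/x/Lo/t} → row (5,6) (3,3) (5,6) (3,3)
{W/z/Mid/s, W/z/Hi/s, W/z/Lo/s, W/x/Mid/s, W/x/Hi/s, W/x/Lo/s} → row (5,6) (4,3) (5,6) (4,3)
{W/z/Mid/r, W/z/Hi/r, W/z/Lo/r, W/x/Mid/r, W/x/Hi/r, W/x/Lo/r} → row (5,6) (2,7) (5,6) (2,7)
That's 9 distinct rows out of 36 strategies.

9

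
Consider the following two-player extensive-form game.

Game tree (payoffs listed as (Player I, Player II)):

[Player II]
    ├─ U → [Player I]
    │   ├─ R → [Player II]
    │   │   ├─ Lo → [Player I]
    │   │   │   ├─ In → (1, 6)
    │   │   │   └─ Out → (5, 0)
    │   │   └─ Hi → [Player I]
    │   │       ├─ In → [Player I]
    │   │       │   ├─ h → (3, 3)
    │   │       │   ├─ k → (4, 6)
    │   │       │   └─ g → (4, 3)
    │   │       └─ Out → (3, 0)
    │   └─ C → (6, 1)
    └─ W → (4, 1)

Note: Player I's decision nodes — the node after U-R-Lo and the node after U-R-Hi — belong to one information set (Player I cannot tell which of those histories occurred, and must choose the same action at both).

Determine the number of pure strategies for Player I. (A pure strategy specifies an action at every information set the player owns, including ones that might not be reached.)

12

Player I owns the node after U with actions {R, C} — two choices.
Player I owns the information set {U-R-Lo, U-R-Hi} with actions {In, Out} — two choices.
Player I owns the node after U-R-Hi-In with actions {h, k, g} — three choices.
A pure strategy fixes one action at each information set independently, so the count is the product 2 × 2 × 3 = 12.
(For reference, Player II has 4 pure strategies, giving a 12×4 normal-form matrix.)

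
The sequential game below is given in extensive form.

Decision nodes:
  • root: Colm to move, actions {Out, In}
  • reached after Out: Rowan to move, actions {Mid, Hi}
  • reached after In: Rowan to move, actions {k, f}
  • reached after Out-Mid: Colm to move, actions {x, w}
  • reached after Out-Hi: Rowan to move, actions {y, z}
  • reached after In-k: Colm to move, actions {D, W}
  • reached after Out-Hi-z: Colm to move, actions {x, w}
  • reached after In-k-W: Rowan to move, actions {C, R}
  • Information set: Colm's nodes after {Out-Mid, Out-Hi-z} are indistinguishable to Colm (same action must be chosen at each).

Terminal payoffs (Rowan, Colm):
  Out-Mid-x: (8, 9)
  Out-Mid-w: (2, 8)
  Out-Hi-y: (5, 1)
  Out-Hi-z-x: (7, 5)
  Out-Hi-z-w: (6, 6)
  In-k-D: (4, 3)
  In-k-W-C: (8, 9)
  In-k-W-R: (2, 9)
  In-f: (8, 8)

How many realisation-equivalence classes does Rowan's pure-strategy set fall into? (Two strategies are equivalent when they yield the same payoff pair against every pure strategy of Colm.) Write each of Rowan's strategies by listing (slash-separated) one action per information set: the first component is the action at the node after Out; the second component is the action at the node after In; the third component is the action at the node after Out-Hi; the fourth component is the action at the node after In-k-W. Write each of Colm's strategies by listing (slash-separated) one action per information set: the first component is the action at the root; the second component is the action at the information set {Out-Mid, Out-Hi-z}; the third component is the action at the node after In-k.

9

Rowan has 16 pure strategies: Mid/k/y/C, Mid/k/y/R, Mid/k/z/C, Mid/k/z/R, Mid/f/y/C, Mid/f/y/R, Mid/f/z/C, Mid/f/z/R, Hi/k/y/C, Hi/k/y/R, Hi/k/z/C, Hi/k/z/R, Hi/f/y/C, Hi/f/y/R, Hi/f/z/C, Hi/f/z/R. Columns: Out/x/D, Out/x/W, Out/w/D, Out/w/W, In/x/D, In/x/W, In/w/D, In/w/W.
{Mid/k/y/C, Mid/k/z/C} → row (8,9) (8,9) (2,8) (2,8) (4,3) (8,9) (4,3) (8,9)
{Mid/k/y/R, Mid/k/z/R} → row (8,9) (8,9) (2,8) (2,8) (4,3) (2,9) (4,3) (2,9)
{Mid/f/y/C, Mid/f/y/R, Mid/f/z/C, Mid/f/z/R} → row (8,9) (8,9) (2,8) (2,8) (8,8) (8,8) (8,8) (8,8)
{Hi/k/y/C} → row (5,1) (5,1) (5,1) (5,1) (4,3) (8,9) (4,3) (8,9)
{Hi/k/y/R} → row (5,1) (5,1) (5,1) (5,1) (4,3) (2,9) (4,3) (2,9)
{Hi/k/z/C} → row (7,5) (7,5) (6,6) (6,6) (4,3) (8,9) (4,3) (8,9)
{Hi/k/z/R} → row (7,5) (7,5) (6,6) (6,6) (4,3) (2,9) (4,3) (2,9)
{Hi/f/y/C, Hi/f/y/R} → row (5,1) (5,1) (5,1) (5,1) (8,8) (8,8) (8,8) (8,8)
{Hi/f/z/C, Hi/f/z/R} → row (7,5) (7,5) (6,6) (6,6) (8,8) (8,8) (8,8) (8,8)
That's 9 distinct rows out of 16 strategies.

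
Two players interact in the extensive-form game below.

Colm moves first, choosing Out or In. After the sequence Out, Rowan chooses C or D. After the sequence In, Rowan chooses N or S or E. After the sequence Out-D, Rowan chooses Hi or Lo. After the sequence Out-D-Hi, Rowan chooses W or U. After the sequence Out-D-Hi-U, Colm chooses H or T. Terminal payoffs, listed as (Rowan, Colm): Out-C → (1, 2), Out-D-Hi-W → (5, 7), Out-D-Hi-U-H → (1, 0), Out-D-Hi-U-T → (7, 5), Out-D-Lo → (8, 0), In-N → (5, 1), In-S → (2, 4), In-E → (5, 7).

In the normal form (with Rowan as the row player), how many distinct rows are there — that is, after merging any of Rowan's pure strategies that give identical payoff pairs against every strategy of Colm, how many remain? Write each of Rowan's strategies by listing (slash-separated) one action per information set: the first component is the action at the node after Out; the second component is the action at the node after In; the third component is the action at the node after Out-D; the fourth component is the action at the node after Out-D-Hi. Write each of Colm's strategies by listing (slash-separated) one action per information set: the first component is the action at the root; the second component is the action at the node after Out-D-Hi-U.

12

Rowan has 24 pure strategies: C/N/Hi/W, C/N/Hi/U, C/N/Lo/W, C/N/Lo/U, C/S/Hi/W, C/S/Hi/U, C/S/Lo/W, C/S/Lo/U, C/E/Hi/W, C/E/Hi/U, C/E/Lo/W, C/E/Lo/U, D/N/Hi/W, D/N/Hi/U, D/N/Lo/W, D/N/Lo/U, D/S/Hi/W, D/S/Hi/U, D/S/Lo/W, D/S/Lo/U, D/E/Hi/W, D/E/Hi/U, D/E/Lo/W, D/E/Lo/U. Columns: Out/H, Out/T, In/H, In/T.
{C/N/Hi/W, C/N/Hi/U, C/N/Lo/W, C/N/Lo/U} → row (1,2) (1,2) (5,1) (5,1)
{C/S/Hi/W, C/S/Hi/U, C/S/Lo/W, C/S/Lo/U} → row (1,2) (1,2) (2,4) (2,4)
{C/E/Hi/W, C/E/Hi/U, C/E/Lo/W, C/E/Lo/U} → row (1,2) (1,2) (5,7) (5,7)
{D/N/Hi/W} → row (5,7) (5,7) (5,1) (5,1)
{D/N/Hi/U} → row (1,0) (7,5) (5,1) (5,1)
{D/N/Lo/W, D/N/Lo/U} → row (8,0) (8,0) (5,1) (5,1)
{D/S/Hi/W} → row (5,7) (5,7) (2,4) (2,4)
{D/S/Hi/U} → row (1,0) (7,5) (2,4) (2,4)
{D/S/Lo/W, D/S/Lo/U} → row (8,0) (8,0) (2,4) (2,4)
{D/E/Hi/W} → row (5,7) (5,7) (5,7) (5,7)
{D/E/Hi/U} → row (1,0) (7,5) (5,7) (5,7)
{D/E/Lo/W, D/E/Lo/U} → row (8,0) (8,0) (5,7) (5,7)
That's 12 distinct rows out of 24 strategies.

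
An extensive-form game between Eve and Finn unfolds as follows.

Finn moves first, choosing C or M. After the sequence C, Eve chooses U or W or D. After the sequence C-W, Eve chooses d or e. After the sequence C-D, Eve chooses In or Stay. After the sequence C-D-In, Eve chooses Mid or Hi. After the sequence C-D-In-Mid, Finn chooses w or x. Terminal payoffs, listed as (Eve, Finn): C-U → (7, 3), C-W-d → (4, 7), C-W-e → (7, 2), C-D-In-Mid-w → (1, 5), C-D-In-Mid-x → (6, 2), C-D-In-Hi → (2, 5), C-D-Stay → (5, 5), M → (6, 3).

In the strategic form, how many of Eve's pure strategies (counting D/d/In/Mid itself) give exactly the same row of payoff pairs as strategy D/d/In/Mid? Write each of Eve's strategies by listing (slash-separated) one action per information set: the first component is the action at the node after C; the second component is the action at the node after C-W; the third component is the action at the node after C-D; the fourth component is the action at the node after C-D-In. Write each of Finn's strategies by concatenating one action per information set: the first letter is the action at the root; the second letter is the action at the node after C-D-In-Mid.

Row for D/d/In/Mid (columns Cw, Cx, Mw, Mx): (1,5) (6,2) (6,3) (6,3).
Under D/d/In/Mid, Eve's choice at the node after C-W can never be reached regardless of what Finn does, so varying those choices leaves every outcome unchanged.
Holding the reachable choices fixed and varying the unreachable one freely already gives 2 equivalent strategies.
No other strategy reproduces this row, so those 2 are the full class: D/d/In/Mid, D/e/In/Mid.

2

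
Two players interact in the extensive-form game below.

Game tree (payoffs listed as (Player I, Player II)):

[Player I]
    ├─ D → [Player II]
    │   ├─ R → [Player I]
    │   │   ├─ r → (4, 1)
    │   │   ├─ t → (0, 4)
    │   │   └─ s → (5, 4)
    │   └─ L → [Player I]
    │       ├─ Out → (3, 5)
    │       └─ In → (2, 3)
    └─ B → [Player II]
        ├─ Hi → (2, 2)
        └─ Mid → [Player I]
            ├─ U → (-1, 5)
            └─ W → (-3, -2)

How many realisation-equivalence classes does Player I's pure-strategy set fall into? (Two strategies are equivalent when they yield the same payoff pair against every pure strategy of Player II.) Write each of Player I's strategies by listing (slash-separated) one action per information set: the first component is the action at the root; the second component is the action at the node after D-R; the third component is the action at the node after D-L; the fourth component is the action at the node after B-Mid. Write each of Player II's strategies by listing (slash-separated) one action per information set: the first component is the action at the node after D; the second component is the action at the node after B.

8

Player I has 24 pure strategies: D/r/Out/U, D/r/Out/W, D/r/In/U, D/r/In/W, D/t/Out/U, D/t/Out/W, D/t/In/U, D/t/In/W, D/s/Out/U, D/s/Out/W, D/s/In/U, D/s/In/W, B/r/Out/U, B/r/Out/W, B/r/In/U, B/r/In/W, B/t/Out/U, B/t/Out/W, B/t/In/U, B/t/In/W, B/s/Out/U, B/s/Out/W, B/s/In/U, B/s/In/W. Columns: R/Hi, R/Mid, L/Hi, L/Mid.
{D/r/Out/U, D/r/Out/W} → row (4,1) (4,1) (3,5) (3,5)
{D/r/In/U, D/r/In/W} → row (4,1) (4,1) (2,3) (2,3)
{D/t/Out/U, D/t/Out/W} → row (0,4) (0,4) (3,5) (3,5)
{D/t/In/U, D/t/In/W} → row (0,4) (0,4) (2,3) (2,3)
{D/s/Out/U, D/s/Out/W} → row (5,4) (5,4) (3,5) (3,5)
{D/s/In/U, D/s/In/W} → row (5,4) (5,4) (2,3) (2,3)
{B/r/Out/U, B/r/In/U, B/t/Out/U, B/t/In/U, B/s/Out/U, B/s/In/U} → row (2,2) (-1,5) (2,2) (-1,5)
{B/r/Out/W, B/r/In/W, B/t/Out/W, B/t/In/W, B/s/Out/W, B/s/In/W} → row (2,2) (-3,-2) (2,2) (-3,-2)
That's 8 distinct rows out of 24 strategies.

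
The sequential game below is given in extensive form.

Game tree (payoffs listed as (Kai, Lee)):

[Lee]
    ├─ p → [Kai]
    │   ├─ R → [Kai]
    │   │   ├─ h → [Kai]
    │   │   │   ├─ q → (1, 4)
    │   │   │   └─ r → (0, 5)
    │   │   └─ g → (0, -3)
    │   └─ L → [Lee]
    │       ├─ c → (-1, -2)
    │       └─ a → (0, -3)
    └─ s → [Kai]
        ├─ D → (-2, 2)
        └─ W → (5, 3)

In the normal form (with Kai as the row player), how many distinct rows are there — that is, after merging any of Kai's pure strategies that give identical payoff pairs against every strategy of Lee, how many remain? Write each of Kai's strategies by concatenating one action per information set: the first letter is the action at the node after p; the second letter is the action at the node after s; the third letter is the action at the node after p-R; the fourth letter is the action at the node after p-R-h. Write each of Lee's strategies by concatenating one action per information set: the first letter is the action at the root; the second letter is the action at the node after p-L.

Kai has 16 pure strategies: RDhq, RDhr, RDgq, RDgr, RWhq, RWhr, RWgq, RWgr, LDhq, LDhr, LDgq, LDgr, LWhq, LWhr, LWgq, LWgr. Columns: pc, pa, sc, sa.
{RDhq} → row (1,4) (1,4) (-2,2) (-2,2)
{RDhr} → row (0,5) (0,5) (-2,2) (-2,2)
{RDgq, RDgr} → row (0,-3) (0,-3) (-2,2) (-2,2)
{RWhq} → row (1,4) (1,4) (5,3) (5,3)
{RWhr} → row (0,5) (0,5) (5,3) (5,3)
{RWgq, RWgr} → row (0,-3) (0,-3) (5,3) (5,3)
{LDhq, LDhr, LDgq, LDgr} → row (-1,-2) (0,-3) (-2,2) (-2,2)
{LWhq, LWhr, LWgq, LWgr} → row (-1,-2) (0,-3) (5,3) (5,3)
That's 8 distinct rows out of 16 strategies.

8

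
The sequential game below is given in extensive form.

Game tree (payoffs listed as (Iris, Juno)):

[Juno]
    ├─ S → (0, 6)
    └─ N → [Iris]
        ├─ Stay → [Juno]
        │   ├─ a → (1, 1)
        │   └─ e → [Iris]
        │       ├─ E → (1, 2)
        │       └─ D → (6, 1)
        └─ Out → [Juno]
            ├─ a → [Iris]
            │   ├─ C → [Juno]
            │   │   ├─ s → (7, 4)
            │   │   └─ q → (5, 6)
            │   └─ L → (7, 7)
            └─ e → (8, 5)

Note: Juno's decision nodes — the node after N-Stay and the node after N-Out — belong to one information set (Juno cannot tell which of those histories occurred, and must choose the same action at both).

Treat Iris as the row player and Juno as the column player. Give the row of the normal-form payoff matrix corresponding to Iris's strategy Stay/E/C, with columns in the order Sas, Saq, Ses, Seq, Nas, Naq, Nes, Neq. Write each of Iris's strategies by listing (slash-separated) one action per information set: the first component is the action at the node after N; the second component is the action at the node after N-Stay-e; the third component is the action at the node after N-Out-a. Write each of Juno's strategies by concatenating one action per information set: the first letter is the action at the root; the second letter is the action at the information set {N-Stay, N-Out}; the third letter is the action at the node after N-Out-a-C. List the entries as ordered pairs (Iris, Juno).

(0,6) (0,6) (0,6) (0,6) (1,1) (1,1) (1,2) (1,2)

vs Sas: Juno plays S → (0, 6)
vs Saq: Juno plays S → (0, 6)
vs Ses: Juno plays S → (0, 6)
vs Seq: Juno plays S → (0, 6)
vs Nas: Juno plays N → Iris plays Stay at [N] → Juno plays a at [N-Stay] → (1, 1)
vs Naq: Juno plays N → Iris plays Stay at [N] → Juno plays a at [N-Stay] → (1, 1)
vs Nes: Juno plays N → Iris plays Stay at [N] → Juno plays e at [N-Stay] → Iris plays E at [N-Stay-e] → (1, 2)
vs Neq: Juno plays N → Iris plays Stay at [N] → Juno plays e at [N-Stay] → Iris plays E at [N-Stay-e] → (1, 2)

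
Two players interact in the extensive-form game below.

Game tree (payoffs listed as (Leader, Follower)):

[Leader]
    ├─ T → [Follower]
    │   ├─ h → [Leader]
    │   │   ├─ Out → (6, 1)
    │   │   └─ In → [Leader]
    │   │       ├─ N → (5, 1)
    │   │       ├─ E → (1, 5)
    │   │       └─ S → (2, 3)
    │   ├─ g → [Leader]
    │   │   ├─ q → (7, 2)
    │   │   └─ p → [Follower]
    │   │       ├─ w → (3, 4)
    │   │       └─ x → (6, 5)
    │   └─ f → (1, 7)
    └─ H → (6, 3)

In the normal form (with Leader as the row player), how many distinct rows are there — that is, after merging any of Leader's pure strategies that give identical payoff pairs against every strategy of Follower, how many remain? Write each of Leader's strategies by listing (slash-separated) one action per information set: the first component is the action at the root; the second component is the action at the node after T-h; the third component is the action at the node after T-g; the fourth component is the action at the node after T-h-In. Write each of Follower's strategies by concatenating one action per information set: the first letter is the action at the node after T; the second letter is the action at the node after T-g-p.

Leader has 24 pure strategies: T/Out/q/N, T/Out/q/E, T/Out/q/S, T/Out/p/N, T/Out/p/E, T/Out/p/S, T/In/q/N, T/In/q/E, T/In/q/S, T/In/p/N, T/In/p/E, T/In/p/S, H/Out/q/N, H/Out/q/E, H/Out/q/S, H/Out/p/N, H/Out/p/E, H/Out/p/S, H/In/q/N, H/In/q/E, H/In/q/S, H/In/p/N, H/In/p/E, H/In/p/S. Columns: hw, hx, gw, gx, fw, fx.
{T/Out/q/N, T/Out/q/E, T/Out/q/S} → row (6,1) (6,1) (7,2) (7,2) (1,7) (1,7)
{T/Out/p/N, T/Out/p/E, T/Out/p/S} → row (6,1) (6,1) (3,4) (6,5) (1,7) (1,7)
{T/In/q/N} → row (5,1) (5,1) (7,2) (7,2) (1,7) (1,7)
{T/In/q/E} → row (1,5) (1,5) (7,2) (7,2) (1,7) (1,7)
{T/In/q/S} → row (2,3) (2,3) (7,2) (7,2) (1,7) (1,7)
{T/In/p/N} → row (5,1) (5,1) (3,4) (6,5) (1,7) (1,7)
{T/In/p/E} → row (1,5) (1,5) (3,4) (6,5) (1,7) (1,7)
{T/In/p/S} → row (2,3) (2,3) (3,4) (6,5) (1,7) (1,7)
{H/Out/q/N, H/Out/q/E, H/Out/q/S, H/Out/p/N, H/Out/p/E, H/Out/p/S, H/In/q/N, H/In/q/E, H/In/q/S, H/In/p/N, H/In/p/E, H/In/p/S} → row (6,3) (6,3) (6,3) (6,3) (6,3) (6,3)
That's 9 distinct rows out of 24 strategies.

9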